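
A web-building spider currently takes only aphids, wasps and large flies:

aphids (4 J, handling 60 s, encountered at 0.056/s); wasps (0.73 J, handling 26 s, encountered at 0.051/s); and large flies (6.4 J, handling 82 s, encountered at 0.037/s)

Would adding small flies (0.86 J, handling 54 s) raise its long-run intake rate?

Intake rate on the current diet: R = (0.056×4 + 0.051×0.73 + 0.037×6.4) / (1 + 0.056×60 + 0.051×26 + 0.037×82) = 0.498/8.72 = 0.05711 J/s.
Profitability of small flies: 0.86/54 = 0.01593 J/s.
0.01593 < 0.05711, so adding small flies would lower the average — exclude it.

No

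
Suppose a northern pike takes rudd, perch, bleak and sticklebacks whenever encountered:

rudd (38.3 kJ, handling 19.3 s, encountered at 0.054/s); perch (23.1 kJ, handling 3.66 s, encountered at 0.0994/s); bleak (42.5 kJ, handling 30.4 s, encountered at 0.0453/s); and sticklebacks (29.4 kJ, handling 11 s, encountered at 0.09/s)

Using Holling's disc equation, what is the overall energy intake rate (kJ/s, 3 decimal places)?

1.872 kJ/s

Energy encountered per unit search time: 0.054×38.3 + 0.0994×23.1 + 0.0453×42.5 + 0.09×29.4 = 8.936 kJ/s.
Handling time per unit search time: 0.054×19.3 + 0.0994×3.66 + 0.0453×30.4 + 0.09×11 = 3.773.
Rate = 8.936/(1 + 3.773) = 1.872 kJ/s.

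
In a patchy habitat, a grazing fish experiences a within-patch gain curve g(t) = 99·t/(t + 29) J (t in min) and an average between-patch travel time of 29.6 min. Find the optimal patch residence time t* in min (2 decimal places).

Maximise g(t)/(T+t): set derivative to zero → g'(t)(T+t) = g(t).
g'(t) = 99·29/(t + 29)². Setting 99·29/(t+29)² = 99t/[(t+29)(29.6+t)] gives 29(29.6+t) = t(t+29), so t² = 29×29.6 = 858.4.
t* = √858.4 = 29.3 min.

29.30 min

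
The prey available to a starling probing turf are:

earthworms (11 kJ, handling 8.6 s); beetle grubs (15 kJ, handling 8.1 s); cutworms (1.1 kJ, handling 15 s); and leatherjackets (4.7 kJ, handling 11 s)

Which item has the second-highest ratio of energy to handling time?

earthworms

Profitability E/h (kJ/s): earthworms = 11/8.6 = 1.28, beetle grubs = 15/8.1 = 1.85, cutworms = 1.1/15 = 0.0733, leatherjackets = 4.7/11 = 0.427.
Ranked: beetle grubs > earthworms > leatherjackets > cutworms.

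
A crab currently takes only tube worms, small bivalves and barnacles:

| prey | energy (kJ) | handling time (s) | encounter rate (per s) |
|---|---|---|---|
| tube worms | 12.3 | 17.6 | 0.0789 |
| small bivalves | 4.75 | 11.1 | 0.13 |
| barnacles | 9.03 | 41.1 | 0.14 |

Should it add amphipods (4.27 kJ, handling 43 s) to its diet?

On tube worms, small bivalves and barnacles alone, R = ΣλE/(1+Σλh) = 2.852/9.586 = 0.2975 kJ/s.
Profitability of amphipods: 4.27/43 = 0.0993 kJ/s.
0.0993 < 0.2975, so adding amphipods would lower the average — exclude it.

No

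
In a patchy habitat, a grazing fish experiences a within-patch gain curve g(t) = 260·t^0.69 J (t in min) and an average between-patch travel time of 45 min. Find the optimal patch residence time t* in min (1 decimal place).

100.2 min

Maximise g(t)/(T+t): set derivative to zero → g'(t)(T+t) = g(t).
g'(t) = 0.69·260·t^-0.31. Setting 0.69·260·t^-0.31 = 260·t^0.69/(45+t) gives 0.69(45+t) = t, so 0.31·t = 0.69×45.
t* = 0.69×45/0.31 = 100.2 min.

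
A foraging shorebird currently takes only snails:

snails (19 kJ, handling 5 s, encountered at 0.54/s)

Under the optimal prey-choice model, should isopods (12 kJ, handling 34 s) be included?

On snails alone, R = ΣλE/(1+Σλh) = 10.26/3.7 = 2.773 kJ/s.
Profitability of isopods: 12/34 = 0.3529 kJ/s.
Since 0.3529 < R, time spent handling isopods is better spent searching.

No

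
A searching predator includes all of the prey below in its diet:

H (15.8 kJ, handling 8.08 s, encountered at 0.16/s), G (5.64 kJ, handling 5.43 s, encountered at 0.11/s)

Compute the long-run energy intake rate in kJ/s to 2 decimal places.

1.09 kJ/s

R = Σλ_iE_i / (1 + Σλ_ih_i)
Numerator: 0.16×15.8 + 0.11×5.64 = 3.148
Denominator: 1 + 0.16×8.08 + 0.11×5.43 = 2.89
R = 3.148/2.89 = 1.089 kJ/s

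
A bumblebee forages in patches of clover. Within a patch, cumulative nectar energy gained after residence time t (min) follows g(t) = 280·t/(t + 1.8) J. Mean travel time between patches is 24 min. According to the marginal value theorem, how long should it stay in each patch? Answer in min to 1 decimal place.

6.6 min

Optimal t* satisfies g'(t*) = g(t*)/(T + t*).
g'(t) = 280·1.8/(t + 1.8)². Setting 280·1.8/(t+1.8)² = 280t/[(t+1.8)(24+t)] gives 1.8(24+t) = t(t+1.8), so t² = 1.8×24 = 43.2.
t* = √43.2 = 6.573 min.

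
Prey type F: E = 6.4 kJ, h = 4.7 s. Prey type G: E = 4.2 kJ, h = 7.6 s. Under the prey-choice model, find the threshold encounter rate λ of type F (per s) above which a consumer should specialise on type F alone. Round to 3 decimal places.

0.145 per s

Drop type G once their profitability E₂/h₂ falls below the rate achievable on type F alone: E₂/h₂ = λE₁/(1 + λh₁).
Solve for λ: λE₁h₂ = E₂(1 + λh₁) → λ(E₁h₂ − E₂h₁) = E₂ → λ = E₂/(E₁h₂ − E₂h₁).
λ = 4.2/(6.4×7.6 − 4.2×4.7) = 4.2/28.9 = 0.1453 per s.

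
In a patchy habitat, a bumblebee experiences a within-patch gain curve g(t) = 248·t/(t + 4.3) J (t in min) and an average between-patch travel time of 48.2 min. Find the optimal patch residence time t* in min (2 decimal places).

14.40 min

By the marginal value theorem, leave when the instantaneous gain rate g'(t) equals the habitat-wide average g(t)/(T + t).
g'(t) = 248·4.3/(t + 4.3)². Setting 248·4.3/(t+4.3)² = 248t/[(t+4.3)(48.2+t)] gives 4.3(48.2+t) = t(t+4.3), so t² = 4.3×48.2 = 207.3.
t* = √207.3 = 14.4 min.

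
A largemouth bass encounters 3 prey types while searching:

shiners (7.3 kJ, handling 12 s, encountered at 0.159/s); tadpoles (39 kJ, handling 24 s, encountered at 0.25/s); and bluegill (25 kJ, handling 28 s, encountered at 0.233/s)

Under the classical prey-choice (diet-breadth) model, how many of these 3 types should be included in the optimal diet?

1

Rank by E/h (kJ/s): tadpoles 1.62, bluegill 0.893, shiners 0.608. Include each in turn until the next type's E/h falls below the running intake rate.
Rate on top 1: 1.393. bluegill: 0.893 < 1.393 → exclude; stop.
Optimal diet: tadpoles — 1 of 3 types.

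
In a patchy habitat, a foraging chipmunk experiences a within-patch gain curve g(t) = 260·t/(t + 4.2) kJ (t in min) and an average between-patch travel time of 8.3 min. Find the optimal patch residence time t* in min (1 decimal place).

By the marginal value theorem, leave when the instantaneous gain rate g'(t) equals the habitat-wide average g(t)/(T + t).
g'(t) = 260·4.2/(t + 4.2)². Setting 260·4.2/(t+4.2)² = 260t/[(t+4.2)(8.3+t)] gives 4.2(8.3+t) = t(t+4.2), so t² = 4.2×8.3 = 34.86.
t* = √34.86 = 5.904 min.

5.9 min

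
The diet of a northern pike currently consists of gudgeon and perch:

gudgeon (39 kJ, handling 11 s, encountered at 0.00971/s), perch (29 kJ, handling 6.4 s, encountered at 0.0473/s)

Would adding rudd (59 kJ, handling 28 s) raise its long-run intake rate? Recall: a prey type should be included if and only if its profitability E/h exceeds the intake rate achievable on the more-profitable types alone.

Current rate: (0.00971×39 + 0.0473×29)/(1 + 0.00971×11 + 0.0473×6.4) = 1.242 kJ/s.
Profitability of rudd: 59/28 = 2.107 kJ/s.
2.107 > 1.242, so adding rudd raises the average — include it.

Yes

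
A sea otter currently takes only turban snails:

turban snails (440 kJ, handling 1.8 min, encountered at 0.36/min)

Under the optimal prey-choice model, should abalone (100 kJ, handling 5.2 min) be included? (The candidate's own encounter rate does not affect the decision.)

No

Intake rate on the current diet: R = (0.36×440) / (1 + 0.36×1.8) = 158.4/1.648 = 96.12 kJ/min.
abalone: E/h = 100/5.2 = 19.23 kJ/min.
19.23 < 96.12, so adding abalone would lower the average — exclude it.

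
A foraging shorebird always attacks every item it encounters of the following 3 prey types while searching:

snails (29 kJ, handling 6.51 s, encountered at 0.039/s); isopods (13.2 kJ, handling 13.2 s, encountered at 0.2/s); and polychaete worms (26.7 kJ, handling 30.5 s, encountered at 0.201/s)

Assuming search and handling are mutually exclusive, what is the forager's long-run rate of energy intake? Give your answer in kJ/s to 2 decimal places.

0.91 kJ/s

R = (0.039×29 + 0.2×13.2 + 0.201×26.7) / (1 + 0.039×6.51 + 0.2×13.2 + 0.201×30.5) = 9.138/10.02 = 0.9115 kJ/s.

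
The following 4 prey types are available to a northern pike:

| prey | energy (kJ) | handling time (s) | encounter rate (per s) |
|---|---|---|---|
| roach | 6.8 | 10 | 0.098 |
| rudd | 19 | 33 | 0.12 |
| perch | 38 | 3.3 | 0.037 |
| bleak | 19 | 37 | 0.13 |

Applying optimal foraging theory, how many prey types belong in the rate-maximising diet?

Rank by E/h (kJ/s): perch 11.5, roach 0.68, rudd 0.576, bleak 0.514. Include each in turn until the next type's E/h falls below the running intake rate.
Rate on top 1: 1.253. roach: 0.68 < 1.253 → exclude; stop.
Optimal diet: perch — 1 of 4 types.

1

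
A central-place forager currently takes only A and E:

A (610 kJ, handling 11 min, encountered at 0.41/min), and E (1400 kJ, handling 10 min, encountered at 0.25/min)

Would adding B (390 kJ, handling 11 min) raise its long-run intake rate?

No

On A and E alone, R = ΣλE/(1+Σλh) = 600.1/8.01 = 74.92 kJ/min.
B: E/h = 390/11 = 35.45 kJ/min.
Since 35.45 < R, time spent handling B is better spent searching.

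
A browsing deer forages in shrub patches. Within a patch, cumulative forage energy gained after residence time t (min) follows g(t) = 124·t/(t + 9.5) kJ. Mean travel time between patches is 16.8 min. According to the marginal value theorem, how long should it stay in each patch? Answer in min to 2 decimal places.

Optimal t* satisfies g'(t*) = g(t*)/(T + t*).
g'(t) = 124·9.5/(t + 9.5)². Setting 124·9.5/(t+9.5)² = 124t/[(t+9.5)(16.8+t)] gives 9.5(16.8+t) = t(t+9.5), so t² = 9.5×16.8 = 159.6.
t* = √159.6 = 12.63 min.

12.63 min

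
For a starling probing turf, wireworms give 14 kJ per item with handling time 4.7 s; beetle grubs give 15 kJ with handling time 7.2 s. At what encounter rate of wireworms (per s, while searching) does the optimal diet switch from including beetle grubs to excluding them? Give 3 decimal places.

0.495 per s

The zero-one rule: include beetle grubs iff E₂/h₂ > λE₁/(1+λh₁). Equality gives the switch point.
λE₁h₂ = E₂ + λE₂h₁ ⇒ λ = E₂/(E₁h₂ − E₂h₁) = 15/(100.8 − 70.5) = 0.495 per s.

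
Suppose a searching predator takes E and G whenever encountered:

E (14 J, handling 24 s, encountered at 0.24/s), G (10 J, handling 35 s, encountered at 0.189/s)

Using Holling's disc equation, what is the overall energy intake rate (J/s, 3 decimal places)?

R = (0.24×14 + 0.189×10) / (1 + 0.24×24 + 0.189×35) = 5.25/13.38 = 0.3925 J/s.

0.393 J/s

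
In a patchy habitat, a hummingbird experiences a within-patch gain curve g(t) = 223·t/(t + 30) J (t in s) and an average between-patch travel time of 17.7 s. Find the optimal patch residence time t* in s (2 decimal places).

Optimal t* satisfies g'(t*) = g(t*)/(T + t*).
g'(t) = 223·30/(t + 30)². Setting 223·30/(t+30)² = 223t/[(t+30)(17.7+t)] gives 30(17.7+t) = t(t+30), so t² = 30×17.7 = 531.
t* = √531 = 23.04 s.

23.04 s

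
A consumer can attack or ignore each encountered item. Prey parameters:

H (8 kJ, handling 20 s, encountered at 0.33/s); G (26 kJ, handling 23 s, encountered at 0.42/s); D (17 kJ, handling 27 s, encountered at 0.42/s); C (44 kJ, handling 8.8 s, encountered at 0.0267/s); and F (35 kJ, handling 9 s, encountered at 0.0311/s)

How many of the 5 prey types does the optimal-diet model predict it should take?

2

Rank by E/h (kJ/s): C 5, F 3.89, G 1.13, D 0.63, H 0.4. Include each in turn until the next type's E/h falls below the running intake rate.
Rate on top 1: 0.9513. F: 3.89 > 0.9513 → include.
Rate on top 2: 1.494. G: 1.13 < 1.494 → exclude; stop.
Optimal diet: C, F — 2 of 5 types.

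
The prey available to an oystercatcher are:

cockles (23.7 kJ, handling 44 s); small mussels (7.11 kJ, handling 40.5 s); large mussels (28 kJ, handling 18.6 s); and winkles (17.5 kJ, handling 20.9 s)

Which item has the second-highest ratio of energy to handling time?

winkles

In descending order of E/h:
large mussels: 28/18.6 = 1.51 kJ/s
winkles: 17.5/20.9 = 0.837 kJ/s
cockles: 23.7/44 = 0.539 kJ/s
small mussels: 7.11/40.5 = 0.176 kJ/s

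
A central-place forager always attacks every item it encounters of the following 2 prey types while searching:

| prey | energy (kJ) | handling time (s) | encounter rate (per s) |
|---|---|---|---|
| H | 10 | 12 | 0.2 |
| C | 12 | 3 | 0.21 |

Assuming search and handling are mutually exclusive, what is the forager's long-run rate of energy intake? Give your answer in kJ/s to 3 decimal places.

1.122 kJ/s

R = Σλ_iE_i / (1 + Σλ_ih_i)
Numerator: 0.2×10 + 0.21×12 = 4.52
Denominator: 1 + 0.2×12 + 0.21×3 = 4.03
R = 4.52/4.03 = 1.122 kJ/s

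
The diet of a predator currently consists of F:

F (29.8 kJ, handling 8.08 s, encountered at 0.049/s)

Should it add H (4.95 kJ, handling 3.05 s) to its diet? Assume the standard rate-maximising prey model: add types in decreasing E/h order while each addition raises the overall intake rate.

Yes

On F alone, R = ΣλE/(1+Σλh) = 1.46/1.396 = 1.046 kJ/s.
Profitability of H: 4.95/3.05 = 1.623 kJ/s.
1.623 > 1.046, so adding H raises the average — include it.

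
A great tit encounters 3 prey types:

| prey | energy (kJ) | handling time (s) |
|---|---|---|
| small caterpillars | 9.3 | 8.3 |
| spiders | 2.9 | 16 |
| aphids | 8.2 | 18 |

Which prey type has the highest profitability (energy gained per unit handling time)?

small caterpillars

In descending order of E/h:
small caterpillars: 9.3/8.3 = 1.12 kJ/s
aphids: 8.2/18 = 0.456 kJ/s
spiders: 2.9/16 = 0.181 kJ/s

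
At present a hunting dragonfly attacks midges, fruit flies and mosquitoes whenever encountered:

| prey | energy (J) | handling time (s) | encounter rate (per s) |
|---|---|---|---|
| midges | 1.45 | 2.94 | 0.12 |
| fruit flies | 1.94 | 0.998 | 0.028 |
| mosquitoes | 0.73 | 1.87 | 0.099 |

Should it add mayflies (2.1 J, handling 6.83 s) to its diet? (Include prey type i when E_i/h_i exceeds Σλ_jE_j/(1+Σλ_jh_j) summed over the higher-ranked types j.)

Intake rate on the current diet: R = (0.12×1.45 + 0.028×1.94 + 0.099×0.73) / (1 + 0.12×2.94 + 0.028×0.998 + 0.099×1.87) = 0.3006/1.566 = 0.192 J/s.
Profitability of mayflies: 2.1/6.83 = 0.3075 J/s.
Since 0.3075 > R, including mayflies increases the long-run rate.

Yes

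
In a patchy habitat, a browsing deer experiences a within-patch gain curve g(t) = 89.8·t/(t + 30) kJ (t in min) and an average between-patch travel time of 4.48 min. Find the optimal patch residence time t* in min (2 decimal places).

By the marginal value theorem, leave when the instantaneous gain rate g'(t) equals the habitat-wide average g(t)/(T + t).
g'(t) = 89.8·30/(t + 30)². Setting 89.8·30/(t+30)² = 89.8t/[(t+30)(4.48+t)] gives 30(4.48+t) = t(t+30), so t² = 30×4.48 = 134.4.
t* = √134.4 = 11.59 min.

11.59 min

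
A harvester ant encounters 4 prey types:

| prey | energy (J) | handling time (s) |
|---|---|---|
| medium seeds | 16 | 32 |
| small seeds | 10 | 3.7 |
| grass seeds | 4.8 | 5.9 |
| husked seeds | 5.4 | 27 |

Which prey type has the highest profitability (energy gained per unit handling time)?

Profitability E/h (J/s): medium seeds = 16/32 = 0.5, small seeds = 10/3.7 = 2.7, grass seeds = 4.8/5.9 = 0.814, husked seeds = 5.4/27 = 0.2.
Ranked: small seeds > grass seeds > medium seeds > husked seeds.

small seeds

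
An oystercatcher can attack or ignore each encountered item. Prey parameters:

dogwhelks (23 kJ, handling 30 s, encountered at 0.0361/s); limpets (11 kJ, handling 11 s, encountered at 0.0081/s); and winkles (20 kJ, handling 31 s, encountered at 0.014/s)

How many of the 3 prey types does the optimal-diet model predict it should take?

3

Rank by E/h (kJ/s): limpets 1, dogwhelks 0.767, winkles 0.645. Include each in turn until the next type's E/h falls below the running intake rate.
Rate on top 1: 0.08181. dogwhelks: 0.767 > 0.08181 → include.
Rate on top 2: 0.4233. winkles: 0.645 > 0.4233 → include.
Optimal diet: limpets, dogwhelks, winkles — 3 of 3 types.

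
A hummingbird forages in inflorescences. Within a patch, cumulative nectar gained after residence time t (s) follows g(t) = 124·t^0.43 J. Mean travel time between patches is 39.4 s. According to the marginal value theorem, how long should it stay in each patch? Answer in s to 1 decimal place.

29.7 s

By the marginal value theorem, leave when the instantaneous gain rate g'(t) equals the habitat-wide average g(t)/(T + t).
g'(t) = 0.43·124·t^-0.57. Setting 0.43·124·t^-0.57 = 124·t^0.43/(39.4+t) gives 0.43(39.4+t) = t, so 0.57·t = 0.43×39.4.
t* = 0.43×39.4/0.57 = 29.72 s.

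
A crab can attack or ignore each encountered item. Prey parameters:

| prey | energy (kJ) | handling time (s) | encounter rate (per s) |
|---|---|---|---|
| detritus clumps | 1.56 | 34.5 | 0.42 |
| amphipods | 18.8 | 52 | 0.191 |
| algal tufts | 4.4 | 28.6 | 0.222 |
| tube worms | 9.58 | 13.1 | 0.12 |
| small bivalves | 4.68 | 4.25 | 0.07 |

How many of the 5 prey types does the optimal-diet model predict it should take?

2

Rank by E/h (kJ/s): small bivalves 1.1, tube worms 0.731, amphipods 0.362, algal tufts 0.154, detritus clumps 0.0452. Include each in turn until the next type's E/h falls below the running intake rate.
Rate on top 1: 0.2525. tube worms: 0.731 > 0.2525 → include.
Rate on top 2: 0.5148. amphipods: 0.362 < 0.5148 → exclude; stop.
Optimal diet: small bivalves, tube worms — 2 of 5 types.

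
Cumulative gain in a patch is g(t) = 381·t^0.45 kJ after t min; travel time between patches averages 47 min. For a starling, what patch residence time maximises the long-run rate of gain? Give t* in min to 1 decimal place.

38.5 min

By the marginal value theorem, leave when the instantaneous gain rate g'(t) equals the habitat-wide average g(t)/(T + t).
g'(t) = 0.45·381·t^-0.55. Setting 0.45·381·t^-0.55 = 381·t^0.45/(47+t) gives 0.45(47+t) = t, so 0.55·t = 0.45×47.
t* = 0.45×47/0.55 = 38.45 min.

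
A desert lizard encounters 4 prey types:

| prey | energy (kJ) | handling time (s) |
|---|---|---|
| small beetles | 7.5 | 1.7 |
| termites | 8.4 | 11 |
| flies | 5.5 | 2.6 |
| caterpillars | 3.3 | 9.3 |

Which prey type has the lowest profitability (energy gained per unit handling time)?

caterpillars

Profitability E/h (kJ/s): small beetles = 7.5/1.7 = 4.41, termites = 8.4/11 = 0.764, flies = 5.5/2.6 = 2.12, caterpillars = 3.3/9.3 = 0.355.
Ranked: small beetles > flies > termites > caterpillars.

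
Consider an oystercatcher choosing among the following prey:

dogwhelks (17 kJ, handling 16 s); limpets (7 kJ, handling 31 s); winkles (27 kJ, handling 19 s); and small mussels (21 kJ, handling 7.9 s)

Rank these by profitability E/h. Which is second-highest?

winkles

In descending order of E/h:
small mussels: 21/7.9 = 2.66 kJ/s
winkles: 27/19 = 1.42 kJ/s
dogwhelks: 17/16 = 1.06 kJ/s
limpets: 7/31 = 0.226 kJ/s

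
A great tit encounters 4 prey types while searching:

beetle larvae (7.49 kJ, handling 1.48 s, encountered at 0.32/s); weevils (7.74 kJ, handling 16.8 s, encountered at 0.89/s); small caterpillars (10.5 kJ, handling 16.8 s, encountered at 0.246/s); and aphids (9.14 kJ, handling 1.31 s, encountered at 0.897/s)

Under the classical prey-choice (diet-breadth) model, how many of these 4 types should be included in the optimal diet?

Rank by E/h (kJ/s): aphids 6.98, beetle larvae 5.06, small caterpillars 0.625, weevils 0.461. Include each in turn until the next type's E/h falls below the running intake rate.
Rate on top 1: 3.769. beetle larvae: 5.06 > 3.769 → include.
Rate on top 2: 4. small caterpillars: 0.625 < 4 → exclude; stop.
Optimal diet: aphids, beetle larvae — 2 of 4 types.

2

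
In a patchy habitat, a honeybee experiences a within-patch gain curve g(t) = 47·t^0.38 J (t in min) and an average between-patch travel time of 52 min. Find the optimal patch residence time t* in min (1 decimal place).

31.9 min

Maximise g(t)/(T+t): set derivative to zero → g'(t)(T+t) = g(t).
g'(t) = 0.38·47·t^-0.62. Setting 0.38·47·t^-0.62 = 47·t^0.38/(52+t) gives 0.38(52+t) = t, so 0.62·t = 0.38×52.
t* = 0.38×52/0.62 = 31.87 min.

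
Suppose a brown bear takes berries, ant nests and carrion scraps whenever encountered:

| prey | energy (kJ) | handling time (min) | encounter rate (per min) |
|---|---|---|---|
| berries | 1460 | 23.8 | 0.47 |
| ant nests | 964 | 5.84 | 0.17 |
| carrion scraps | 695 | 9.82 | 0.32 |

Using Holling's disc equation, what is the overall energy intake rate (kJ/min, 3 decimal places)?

R = Σλ_iE_i / (1 + Σλ_ih_i)
Numerator: 0.47×1460 + 0.17×964 + 0.32×695 = 1072
Denominator: 1 + 0.47×23.8 + 0.17×5.84 + 0.32×9.82 = 16.32
R = 1072/16.32 = 65.71 kJ/min

65.711 kJ/min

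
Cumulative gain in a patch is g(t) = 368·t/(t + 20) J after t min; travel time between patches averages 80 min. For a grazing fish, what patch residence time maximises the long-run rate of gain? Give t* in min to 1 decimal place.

40.0 min

By the marginal value theorem, leave when the instantaneous gain rate g'(t) equals the habitat-wide average g(t)/(T + t).
g'(t) = 368·20/(t + 20)². Setting 368·20/(t+20)² = 368t/[(t+20)(80+t)] gives 20(80+t) = t(t+20), so t² = 20×80 = 1600.
t* = √1600 = 40 min.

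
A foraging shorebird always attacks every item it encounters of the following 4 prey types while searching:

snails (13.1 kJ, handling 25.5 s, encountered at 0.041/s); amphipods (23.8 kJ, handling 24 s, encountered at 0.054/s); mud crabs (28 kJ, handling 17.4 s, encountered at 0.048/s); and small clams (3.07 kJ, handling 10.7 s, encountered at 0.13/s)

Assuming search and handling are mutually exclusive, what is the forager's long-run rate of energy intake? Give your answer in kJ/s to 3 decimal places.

0.640 kJ/s

R = (0.041×13.1 + 0.054×23.8 + 0.048×28 + 0.13×3.07) / (1 + 0.041×25.5 + 0.054×24 + 0.048×17.4 + 0.13×10.7) = 3.565/5.568 = 0.6404 kJ/s.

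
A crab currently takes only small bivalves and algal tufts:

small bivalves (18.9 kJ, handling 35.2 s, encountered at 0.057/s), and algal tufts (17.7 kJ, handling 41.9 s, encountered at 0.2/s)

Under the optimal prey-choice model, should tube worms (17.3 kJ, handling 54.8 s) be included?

No

On small bivalves and algal tufts alone, R = ΣλE/(1+Σλh) = 4.617/11.39 = 0.4055 kJ/s.
Profitability of tube worms: 17.3/54.8 = 0.3157 kJ/s.
0.3157 < 0.4055, so adding tube worms would lower the average — exclude it.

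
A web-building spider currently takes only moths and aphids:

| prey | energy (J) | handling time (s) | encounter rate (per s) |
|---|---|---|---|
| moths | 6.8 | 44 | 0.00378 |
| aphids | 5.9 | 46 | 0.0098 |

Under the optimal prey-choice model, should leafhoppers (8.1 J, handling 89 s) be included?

On moths and aphids alone, R = ΣλE/(1+Σλh) = 0.08352/1.617 = 0.05165 J/s.
Profitability of leafhoppers: 8.1/89 = 0.09101 J/s.
Since 0.09101 > R, including leafhoppers increases the long-run rate.

Yes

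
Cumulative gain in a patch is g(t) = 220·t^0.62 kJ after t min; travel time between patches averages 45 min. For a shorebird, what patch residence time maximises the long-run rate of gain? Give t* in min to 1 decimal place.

73.4 min

Optimal t* satisfies g'(t*) = g(t*)/(T + t*).
g'(t) = 0.62·220·t^-0.38. Setting 0.62·220·t^-0.38 = 220·t^0.62/(45+t) gives 0.62(45+t) = t, so 0.38·t = 0.62×45.
t* = 0.62×45/0.38 = 73.42 min.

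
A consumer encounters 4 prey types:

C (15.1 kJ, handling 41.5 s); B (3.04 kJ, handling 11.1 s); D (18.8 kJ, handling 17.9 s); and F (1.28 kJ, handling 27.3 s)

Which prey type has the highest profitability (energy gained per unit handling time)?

Profitability E/h (kJ/s): C = 15.1/41.5 = 0.364, B = 3.04/11.1 = 0.274, D = 18.8/17.9 = 1.05, F = 1.28/27.3 = 0.0469.
Ranked: D > C > B > F.

D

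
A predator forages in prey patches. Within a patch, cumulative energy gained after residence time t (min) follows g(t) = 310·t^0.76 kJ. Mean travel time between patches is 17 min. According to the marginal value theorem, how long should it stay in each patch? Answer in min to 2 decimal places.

Optimal t* satisfies g'(t*) = g(t*)/(T + t*).
g'(t) = 0.76·310·t^-0.24. Setting 0.76·310·t^-0.24 = 310·t^0.76/(17+t) gives 0.76(17+t) = t, so 0.24·t = 0.76×17.
t* = 0.76×17/0.24 = 53.83 min.

53.83 min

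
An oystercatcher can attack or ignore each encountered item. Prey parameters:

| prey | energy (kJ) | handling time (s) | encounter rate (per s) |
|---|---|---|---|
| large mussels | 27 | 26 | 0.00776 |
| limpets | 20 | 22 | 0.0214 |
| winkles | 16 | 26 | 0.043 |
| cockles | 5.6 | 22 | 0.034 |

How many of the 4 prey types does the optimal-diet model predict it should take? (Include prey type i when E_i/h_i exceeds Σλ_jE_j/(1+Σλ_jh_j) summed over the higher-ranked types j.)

3

Profitabilities (E/h, kJ/s): large mussels 1.04, limpets 0.909, winkles 0.615, cockles 0.255. Add prey in this order while the next type's profitability exceeds the intake rate on those already taken.
Rate on top 1: 0.1743. limpets: 0.909 > 0.1743 → include.
Rate on top 2: 0.3812. winkles: 0.615 > 0.3812 → include.
Rate on top 3: 0.475. cockles: 0.255 < 0.475 → exclude; stop.
Optimal diet: large mussels, limpets, winkles — 3 of 4 types.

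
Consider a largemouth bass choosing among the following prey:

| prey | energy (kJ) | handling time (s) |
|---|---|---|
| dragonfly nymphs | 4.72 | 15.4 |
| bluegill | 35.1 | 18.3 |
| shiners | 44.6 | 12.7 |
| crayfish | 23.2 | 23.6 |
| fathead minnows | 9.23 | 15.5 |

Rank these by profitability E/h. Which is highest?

shiners

In descending order of E/h:
shiners: 44.6/12.7 = 3.51 kJ/s
bluegill: 35.1/18.3 = 1.92 kJ/s
crayfish: 23.2/23.6 = 0.983 kJ/s
fathead minnows: 9.23/15.5 = 0.595 kJ/s
dragonfly nymphs: 4.72/15.4 = 0.306 kJ/s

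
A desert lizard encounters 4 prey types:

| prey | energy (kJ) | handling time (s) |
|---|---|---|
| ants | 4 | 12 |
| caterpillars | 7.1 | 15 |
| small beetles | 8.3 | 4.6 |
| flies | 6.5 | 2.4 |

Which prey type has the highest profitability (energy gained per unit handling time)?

In descending order of E/h:
flies: 6.5/2.4 = 2.71 kJ/s
small beetles: 8.3/4.6 = 1.8 kJ/s
caterpillars: 7.1/15 = 0.473 kJ/s
ants: 4/12 = 0.333 kJ/s

flies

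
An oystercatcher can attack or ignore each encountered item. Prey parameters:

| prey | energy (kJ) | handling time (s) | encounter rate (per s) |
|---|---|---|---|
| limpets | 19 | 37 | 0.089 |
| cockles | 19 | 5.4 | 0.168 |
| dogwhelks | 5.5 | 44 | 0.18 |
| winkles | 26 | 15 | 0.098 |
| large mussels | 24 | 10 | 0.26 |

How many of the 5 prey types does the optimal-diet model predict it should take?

2

Rank by E/h (kJ/s): cockles 3.52, large mussels 2.4, winkles 1.73, limpets 0.514, dogwhelks 0.125. Include each in turn until the next type's E/h falls below the running intake rate.
Rate on top 1: 1.674. large mussels: 2.4 > 1.674 → include.
Rate on top 2: 2.093. winkles: 1.73 < 2.093 → exclude; stop.
Optimal diet: cockles, large mussels — 2 of 5 types.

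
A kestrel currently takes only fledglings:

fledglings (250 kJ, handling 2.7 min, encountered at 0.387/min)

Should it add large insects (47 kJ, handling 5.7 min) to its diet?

No

Current rate: (0.387×250)/(1 + 0.387×2.7) = 47.31 kJ/min.
Profitability of large insects: 47/5.7 = 8.246 kJ/min.
Since 8.246 < R, time spent handling large insects is better spent searching.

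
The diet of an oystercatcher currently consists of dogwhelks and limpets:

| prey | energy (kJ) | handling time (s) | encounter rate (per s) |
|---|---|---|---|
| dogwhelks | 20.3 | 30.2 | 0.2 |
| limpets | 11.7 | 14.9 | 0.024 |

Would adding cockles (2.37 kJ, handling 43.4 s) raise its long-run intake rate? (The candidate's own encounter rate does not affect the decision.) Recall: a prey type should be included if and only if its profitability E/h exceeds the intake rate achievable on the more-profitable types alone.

No

On dogwhelks and limpets alone, R = ΣλE/(1+Σλh) = 4.341/7.398 = 0.5868 kJ/s.
Profitability of cockles: 2.37/43.4 = 0.05461 kJ/s.
0.05461 < 0.5868, so adding cockles would lower the average — exclude it.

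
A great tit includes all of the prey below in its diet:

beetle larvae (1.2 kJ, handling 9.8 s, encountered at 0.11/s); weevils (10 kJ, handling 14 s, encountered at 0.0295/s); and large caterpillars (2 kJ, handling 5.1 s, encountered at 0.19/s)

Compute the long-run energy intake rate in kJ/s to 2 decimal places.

R = (0.11×1.2 + 0.0295×10 + 0.19×2) / (1 + 0.11×9.8 + 0.0295×14 + 0.19×5.1) = 0.807/3.46 = 0.2332 kJ/s.

0.23 kJ/s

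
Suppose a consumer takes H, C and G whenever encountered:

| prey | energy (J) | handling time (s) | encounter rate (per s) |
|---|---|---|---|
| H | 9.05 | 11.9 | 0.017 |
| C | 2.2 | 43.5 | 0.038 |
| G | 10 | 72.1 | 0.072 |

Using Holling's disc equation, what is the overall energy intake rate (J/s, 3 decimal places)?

Energy encountered per unit search time: 0.017×9.05 + 0.038×2.2 + 0.072×10 = 0.9575 J/s.
Handling time per unit search time: 0.017×11.9 + 0.038×43.5 + 0.072×72.1 = 7.046.
Rate = 0.9575/(1 + 7.046) = 0.119 J/s.

0.119 J/s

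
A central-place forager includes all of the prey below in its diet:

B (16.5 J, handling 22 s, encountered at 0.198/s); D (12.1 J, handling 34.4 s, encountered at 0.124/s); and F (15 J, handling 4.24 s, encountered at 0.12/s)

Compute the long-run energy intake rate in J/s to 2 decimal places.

0.65 J/s

R = (0.198×16.5 + 0.124×12.1 + 0.12×15) / (1 + 0.198×22 + 0.124×34.4 + 0.12×4.24) = 6.567/10.13 = 0.6483 J/s.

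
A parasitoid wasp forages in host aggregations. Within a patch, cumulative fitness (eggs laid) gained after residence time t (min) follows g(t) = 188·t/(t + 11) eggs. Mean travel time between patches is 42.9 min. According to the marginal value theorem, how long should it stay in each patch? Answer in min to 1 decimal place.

Maximise g(t)/(T+t): set derivative to zero → g'(t)(T+t) = g(t).
g'(t) = 188·11/(t + 11)². Setting 188·11/(t+11)² = 188t/[(t+11)(42.9+t)] gives 11(42.9+t) = t(t+11), so t² = 11×42.9 = 471.9.
t* = √471.9 = 21.72 min.

21.7 min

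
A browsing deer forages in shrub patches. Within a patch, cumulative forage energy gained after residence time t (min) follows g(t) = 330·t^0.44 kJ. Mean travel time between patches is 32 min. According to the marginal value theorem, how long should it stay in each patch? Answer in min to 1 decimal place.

25.1 min

Maximise g(t)/(T+t): set derivative to zero → g'(t)(T+t) = g(t).
g'(t) = 0.44·330·t^-0.56. Setting 0.44·330·t^-0.56 = 330·t^0.44/(32+t) gives 0.44(32+t) = t, so 0.56·t = 0.44×32.
t* = 0.44×32/0.56 = 25.14 min.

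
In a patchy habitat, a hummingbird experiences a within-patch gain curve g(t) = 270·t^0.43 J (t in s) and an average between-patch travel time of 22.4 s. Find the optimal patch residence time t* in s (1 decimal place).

Optimal t* satisfies g'(t*) = g(t*)/(T + t*).
g'(t) = 0.43·270·t^-0.57. Setting 0.43·270·t^-0.57 = 270·t^0.43/(22.4+t) gives 0.43(22.4+t) = t, so 0.57·t = 0.43×22.4.
t* = 0.43×22.4/0.57 = 16.9 s.

16.9 s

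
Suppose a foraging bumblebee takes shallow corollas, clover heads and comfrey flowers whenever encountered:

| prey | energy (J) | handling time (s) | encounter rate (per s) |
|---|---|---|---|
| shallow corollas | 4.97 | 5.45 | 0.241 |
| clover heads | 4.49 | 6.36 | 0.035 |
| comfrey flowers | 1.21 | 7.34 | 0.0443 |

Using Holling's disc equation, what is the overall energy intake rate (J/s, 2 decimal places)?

0.49 J/s

Energy encountered per unit search time: 0.241×4.97 + 0.035×4.49 + 0.0443×1.21 = 1.409 J/s.
Handling time per unit search time: 0.241×5.45 + 0.035×6.36 + 0.0443×7.34 = 1.861.
Rate = 1.409/(1 + 1.861) = 0.4923 J/s.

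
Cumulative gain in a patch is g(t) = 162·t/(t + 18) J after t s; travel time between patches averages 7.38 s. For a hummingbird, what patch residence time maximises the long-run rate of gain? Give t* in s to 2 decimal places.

Maximise g(t)/(T+t): set derivative to zero → g'(t)(T+t) = g(t).
g'(t) = 162·18/(t + 18)². Setting 162·18/(t+18)² = 162t/[(t+18)(7.38+t)] gives 18(7.38+t) = t(t+18), so t² = 18×7.38 = 132.8.
t* = √132.8 = 11.53 s.

11.53 s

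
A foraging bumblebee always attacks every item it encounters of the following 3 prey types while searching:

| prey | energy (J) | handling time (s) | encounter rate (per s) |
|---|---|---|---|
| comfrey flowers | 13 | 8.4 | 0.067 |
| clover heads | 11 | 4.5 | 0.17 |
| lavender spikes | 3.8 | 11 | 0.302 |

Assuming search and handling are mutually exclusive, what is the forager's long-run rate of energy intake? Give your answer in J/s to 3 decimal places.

0.688 J/s

R = (0.067×13 + 0.17×11 + 0.302×3.8) / (1 + 0.067×8.4 + 0.17×4.5 + 0.302×11) = 3.889/5.65 = 0.6883 J/s.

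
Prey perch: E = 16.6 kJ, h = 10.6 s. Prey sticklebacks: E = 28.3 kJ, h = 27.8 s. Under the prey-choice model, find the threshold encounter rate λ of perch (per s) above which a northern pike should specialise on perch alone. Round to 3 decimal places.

The zero-one rule: include sticklebacks iff E₂/h₂ > λE₁/(1+λh₁). Equality gives the switch point.
λE₁h₂ = E₂ + λE₂h₁ ⇒ λ = E₂/(E₁h₂ − E₂h₁) = 28.3/(461.5 − 300) = 0.1752 per s.

0.175 per s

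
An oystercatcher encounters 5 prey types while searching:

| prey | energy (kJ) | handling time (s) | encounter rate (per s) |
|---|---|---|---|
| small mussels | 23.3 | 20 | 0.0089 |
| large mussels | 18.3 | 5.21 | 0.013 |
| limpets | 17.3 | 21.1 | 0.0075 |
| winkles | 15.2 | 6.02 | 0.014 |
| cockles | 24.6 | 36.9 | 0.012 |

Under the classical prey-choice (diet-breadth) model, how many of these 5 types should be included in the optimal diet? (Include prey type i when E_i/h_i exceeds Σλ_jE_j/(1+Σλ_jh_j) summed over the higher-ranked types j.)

5

Profitabilities (E/h, kJ/s): large mussels 3.51, winkles 2.52, small mussels 1.17, limpets 0.82, cockles 0.667. Add prey in this order while the next type's profitability exceeds the intake rate on those already taken.
Rate on top 1: 0.2228. winkles: 2.52 > 0.2228 → include.
Rate on top 2: 0.3912. small mussels: 1.17 > 0.3912 → include.
Rate on top 3: 0.4948. limpets: 0.82 > 0.4948 → include.
Rate on top 4: 0.5294. cockles: 0.667 > 0.5294 → include.
Optimal diet: large mussels, winkles, small mussels, limpets, cockles — 5 of 5 types.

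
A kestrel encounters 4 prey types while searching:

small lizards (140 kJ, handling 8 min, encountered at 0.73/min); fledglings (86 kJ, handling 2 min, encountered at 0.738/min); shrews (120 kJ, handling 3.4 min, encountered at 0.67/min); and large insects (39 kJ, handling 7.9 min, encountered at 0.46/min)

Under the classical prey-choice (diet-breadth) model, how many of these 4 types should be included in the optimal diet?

2

Profitabilities (E/h, kJ/min): fledglings 43, shrews 35.3, small lizards 17.5, large insects 4.94. Add prey in this order while the next type's profitability exceeds the intake rate on those already taken.
Rate on top 1: 25.63. shrews: 35.3 > 25.63 → include.
Rate on top 2: 30.26. small lizards: 17.5 < 30.26 → exclude; stop.
Optimal diet: fledglings, shrews — 2 of 4 types.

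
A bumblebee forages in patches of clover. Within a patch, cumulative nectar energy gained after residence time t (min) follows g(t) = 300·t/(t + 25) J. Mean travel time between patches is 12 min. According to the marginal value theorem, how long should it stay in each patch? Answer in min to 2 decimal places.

17.32 min

Maximise g(t)/(T+t): set derivative to zero → g'(t)(T+t) = g(t).
g'(t) = 300·25/(t + 25)². Setting 300·25/(t+25)² = 300t/[(t+25)(12+t)] gives 25(12+t) = t(t+25), so t² = 25×12 = 300.
t* = √300 = 17.32 min.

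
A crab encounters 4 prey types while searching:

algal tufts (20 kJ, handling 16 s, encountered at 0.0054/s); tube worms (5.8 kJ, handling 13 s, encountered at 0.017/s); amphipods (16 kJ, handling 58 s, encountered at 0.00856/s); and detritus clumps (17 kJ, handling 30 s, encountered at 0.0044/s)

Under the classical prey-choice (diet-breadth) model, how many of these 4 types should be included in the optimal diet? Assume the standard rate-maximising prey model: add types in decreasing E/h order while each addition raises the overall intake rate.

E/h in descending order: algal tufts 1.25, detritus clumps 0.567, tube worms 0.446, amphipods 0.276 kJ/s. The optimal diet is the largest prefix of this list for which every included type satisfies E_i/h_i > R on the types above it.
Rate on top 1: 0.09941. detritus clumps: 0.567 > 0.09941 → include.
Rate on top 2: 0.15. tube worms: 0.446 > 0.15 → include.
Rate on top 3: 0.1955. amphipods: 0.276 > 0.1955 → include.
Optimal diet: algal tufts, detritus clumps, tube worms, amphipods — 4 of 4 types.

4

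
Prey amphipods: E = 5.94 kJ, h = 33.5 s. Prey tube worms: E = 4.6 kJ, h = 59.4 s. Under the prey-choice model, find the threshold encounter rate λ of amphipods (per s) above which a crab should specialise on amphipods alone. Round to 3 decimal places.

0.023 per s

The zero-one rule: include tube worms iff E₂/h₂ > λE₁/(1+λh₁). Equality gives the switch point.
λE₁h₂ = E₂ + λE₂h₁ ⇒ λ = E₂/(E₁h₂ − E₂h₁) = 4.6/(352.8 − 154.1) = 0.02315 per s.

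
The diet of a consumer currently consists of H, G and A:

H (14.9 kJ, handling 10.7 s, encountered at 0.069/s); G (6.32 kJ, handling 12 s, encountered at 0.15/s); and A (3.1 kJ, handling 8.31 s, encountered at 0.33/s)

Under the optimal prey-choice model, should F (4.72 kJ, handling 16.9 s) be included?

No

On H, G and A alone, R = ΣλE/(1+Σλh) = 2.999/6.281 = 0.4775 kJ/s.
F: E/h = 4.72/16.9 = 0.2793 kJ/s.
Since 0.2793 < R, time spent handling F is better spent searching.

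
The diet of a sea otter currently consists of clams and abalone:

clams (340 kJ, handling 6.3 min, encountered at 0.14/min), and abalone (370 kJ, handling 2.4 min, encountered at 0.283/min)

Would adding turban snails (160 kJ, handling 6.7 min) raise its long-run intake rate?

No

Current rate: (0.14×340 + 0.283×370)/(1 + 0.14×6.3 + 0.283×2.4) = 59.47 kJ/min.
Profitability of turban snails: 160/6.7 = 23.88 kJ/min.
23.88 < 59.47, so adding turban snails would lower the average — exclude it.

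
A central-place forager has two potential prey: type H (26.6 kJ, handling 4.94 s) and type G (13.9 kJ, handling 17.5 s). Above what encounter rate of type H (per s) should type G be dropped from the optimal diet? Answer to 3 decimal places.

At the threshold, the rate on type H alone equals the profitability of type G: λ·26.6/(1 + λ·4.94) = 13.9/17.5 = 0.7943.
Rearranging, λ(26.6 − 0.7943×4.94) = 0.7943, so λ = 0.7943/22.68 = 0.03503 per s.

0.035 per s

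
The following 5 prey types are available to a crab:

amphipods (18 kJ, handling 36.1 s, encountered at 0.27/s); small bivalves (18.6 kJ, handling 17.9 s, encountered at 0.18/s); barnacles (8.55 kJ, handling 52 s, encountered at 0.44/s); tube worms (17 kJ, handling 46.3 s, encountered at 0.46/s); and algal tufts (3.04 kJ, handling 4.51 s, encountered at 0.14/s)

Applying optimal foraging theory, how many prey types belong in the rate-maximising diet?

1

Rank by E/h (kJ/s): small bivalves 1.04, algal tufts 0.674, amphipods 0.499, tube worms 0.367, barnacles 0.164. Include each in turn until the next type's E/h falls below the running intake rate.
Rate on top 1: 0.793. algal tufts: 0.674 < 0.793 → exclude; stop.
Optimal diet: small bivalves — 1 of 5 types.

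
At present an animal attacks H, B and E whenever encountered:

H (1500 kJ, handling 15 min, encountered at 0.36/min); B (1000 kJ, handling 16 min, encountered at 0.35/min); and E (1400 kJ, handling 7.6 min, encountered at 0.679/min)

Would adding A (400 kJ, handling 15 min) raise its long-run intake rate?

Current rate: (0.36×1500 + 0.35×1000 + 0.679×1400)/(1 + 0.36×15 + 0.35×16 + 0.679×7.6) = 107.3 kJ/min.
Profitability of A: 400/15 = 26.67 kJ/min.
Since 26.67 < R, time spent handling A is better spent searching.

No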